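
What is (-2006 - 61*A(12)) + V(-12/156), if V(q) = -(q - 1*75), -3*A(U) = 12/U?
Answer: -74513/39 ≈ -1910.6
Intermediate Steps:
A(U) = -4/U
V(q) = 75 - q (V(q) = -(q - 75) = -(-75 + q) = 75 - q)
(-2006 - 61*A(12)) + V(-12/156) = (-2006 - (-244)/12) + (75 - (-12)/156) = (-2006 - 61*(-1/3)) + (75 - 1*(-1/13)) = (-2006 + 61/3) + (75 + 1/13) = -5957/3 + 976/13 = -74513/39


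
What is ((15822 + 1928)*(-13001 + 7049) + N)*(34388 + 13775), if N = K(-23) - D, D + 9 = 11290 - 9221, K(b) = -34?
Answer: -5088425477322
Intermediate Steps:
D = 2060 (D = -9 + (11290 - 9221) = -9 + 2069 = 2060)
N = -2094 (N = -34 - 1*2060 = -34 - 2060 = -2094)
((15822 + 1928)*(-13001 + 7049) + N)*(34388 + 13775) = ((15822 + 1928)*(-13001 + 7049) - 2094)*(34388 + 13775) = (17750*(-5952) - 2094)*48163 = (-105648000 - 2094)*48163 = -105650094*48163 = -5088425477322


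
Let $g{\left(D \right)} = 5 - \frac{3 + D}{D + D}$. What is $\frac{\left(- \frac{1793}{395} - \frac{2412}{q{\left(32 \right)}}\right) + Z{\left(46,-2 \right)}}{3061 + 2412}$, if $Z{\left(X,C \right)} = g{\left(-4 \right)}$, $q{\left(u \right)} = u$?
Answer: $- \frac{59281}{4323670} \approx -0.013711$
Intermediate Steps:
$g{\left(D \right)} = 5 - \frac{3 + D}{2 D}$
$Z{\left(X,C \right)} = \frac{39}{8}$ ($Z{\left(X,C \right)} = \frac{3 \left(-1 + 3 \left(-4\right)\right)}{2 \left(-4\right)} = \frac{3}{2} \left(- \frac{1}{4}\right) \left(-1 - 12\right) = \frac{3}{2} \left(- \frac{1}{4}\right) \left(-13\right) = \frac{39}{8}$)
$\frac{\left(- \frac{1793}{395} - \frac{2412}{q{\left(32 \right)}}\right) + Z{\left(46,-2 \right)}}{3061 + 2412} = \frac{\left(- \frac{1793}{395} - \frac{2412}{32}\right) + \frac{39}{8}}{3061 + 2412} = \frac{\left(\left(-1793\right) \frac{1}{395} - \frac{603}{8}\right) + \frac{39}{8}}{5473} = \left(\left(- \frac{1793}{395} - \frac{603}{8}\right) + \frac{39}{8}\right) \frac{1}{5473} = \left(- \frac{252529}{3160} + \frac{39}{8}\right) \frac{1}{5473} = \left(- \frac{59281}{790}\right) \frac{1}{5473} = - \frac{59281}{4323670}$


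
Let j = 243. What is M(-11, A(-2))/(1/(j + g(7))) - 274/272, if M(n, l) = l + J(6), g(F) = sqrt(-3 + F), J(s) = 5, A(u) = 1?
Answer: 199783/136 ≈ 1469.0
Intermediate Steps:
M(n, l) = 5 + l (M(n, l) = l + 5 = 5 + l)
M(-11, A(-2))/(1/(j + g(7))) - 274/272 = (5 + 1)/(1/(243 + sqrt(-3 + 7))) - 274/272 = 6/(1/(243 + sqrt(4))) - 274*1/272 = 6/(1/(243 + 2)) - 137/136 = 6/(1/245) - 137/136 = 6*245 - 137/136 = 1470 - 137/136 = 199783/136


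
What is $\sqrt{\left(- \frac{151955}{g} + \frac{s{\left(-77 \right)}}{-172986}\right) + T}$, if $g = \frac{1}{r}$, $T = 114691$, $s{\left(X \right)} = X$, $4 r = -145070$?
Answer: $\frac{\sqrt{340736143764019062}}{7863} \approx 74237.0$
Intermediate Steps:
$r = - \frac{72535}{2}$ ($r = \frac{1}{4} \left(-145070\right) = - \frac{72535}{2} \approx -36268.0$)
$g = - \frac{2}{72535}$ ($g = \frac{1}{- \frac{72535}{2}} = - \frac{2}{72535} \approx -2.7573 \cdot 10^{-5}$)
$\sqrt{\left(- \frac{151955}{g} + \frac{s{\left(-77 \right)}}{-172986}\right) + T} = \sqrt{\left(- \frac{151955}{- \frac{2}{72535}} - \frac{77}{-172986}\right) + 114691} = \sqrt{\left(\left(-151955\right) \left(- \frac{72535}{2}\right) - - \frac{7}{15726}\right) + 114691} = \sqrt{\left(\frac{11022055925}{2} + \frac{7}{15726}\right) + 114691} = \sqrt{\frac{43333212869141}{7863} + 114691} = \sqrt{\frac{43334114684474}{7863}} = \frac{\sqrt{340736143764019062}}{7863}$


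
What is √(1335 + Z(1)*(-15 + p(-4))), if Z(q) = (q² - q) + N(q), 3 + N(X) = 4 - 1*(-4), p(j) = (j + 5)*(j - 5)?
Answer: 9*√15 ≈ 34.857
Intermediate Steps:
p(j) = (-5 + j)*(5 + j) (p(j) = (5 + j)*(-5 + j) = (-5 + j)*(5 + j))
N(X) = 5 (N(X) = -3 + (4 - 1*(-4)) = -3 + (4 + 4) = -3 + 8 = 5)
Z(q) = 5 + q² - q (Z(q) = (q² - q) + 5 = 5 + q² - q)
√(1335 + Z(1)*(-15 + p(-4))) = √(1335 + (5 + 1² - 1*1)*(-15 + (-25 + (-4)²))) = √(1335 + (5 + 1 - 1)*(-15 + (-25 + 16))) = √(1335 + 5*(-15 - 9)) = √(1335 + 5*(-24)) = √(1335 - 120) = √1215 = 9*√15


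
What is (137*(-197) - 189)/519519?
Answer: -27178/519519 ≈ -0.052314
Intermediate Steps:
(137*(-197) - 189)/519519 = (-26989 - 189)*(1/519519) = -27178*1/519519 = -27178/519519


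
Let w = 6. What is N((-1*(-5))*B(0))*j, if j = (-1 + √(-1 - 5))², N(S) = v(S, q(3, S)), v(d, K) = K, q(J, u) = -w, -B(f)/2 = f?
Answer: 30 + 12*I*√6 ≈ 30.0 + 29.394*I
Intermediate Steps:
B(f) = -2*f
q(J, u) = -6 (q(J, u) = -1*6 = -6)
N(S) = -6
j = (-1 + I*√6)² (j = (-1 + √(-6))² = (-1 + I*√6)² ≈ -5.0 - 4.899*I)
N((-1*(-5))*B(0))*j = -6*(1 - I*√6)²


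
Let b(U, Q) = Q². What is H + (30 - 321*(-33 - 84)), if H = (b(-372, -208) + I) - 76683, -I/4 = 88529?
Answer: -349948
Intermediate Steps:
I = -354116 (I = -4*88529 = -354116)
H = -387535 (H = ((-208)² - 354116) - 76683 = (43264 - 354116) - 76683 = -310852 - 76683 = -387535)
H + (30 - 321*(-33 - 84)) = -387535 + (30 - 321*(-33 - 84)) = -387535 + (30 - 321*(-117)) = -387535 + (30 + 37557) = -387535 + 37587 = -349948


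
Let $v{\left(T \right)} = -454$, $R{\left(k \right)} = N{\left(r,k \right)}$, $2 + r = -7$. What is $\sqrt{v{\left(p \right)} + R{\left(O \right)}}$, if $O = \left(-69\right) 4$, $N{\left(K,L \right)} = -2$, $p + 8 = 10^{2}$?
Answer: $2 i \sqrt{114} \approx 21.354 i$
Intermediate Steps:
$p = 92$ ($p = -8 + 10^{2} = -8 + 100 = 92$)
$r = -9$ ($r = -2 - 7 = -9$)
$O = -276$
$R{\left(k \right)} = -2$
$\sqrt{v{\left(p \right)} + R{\left(O \right)}} = \sqrt{-454 - 2} = \sqrt{-456} = 2 i \sqrt{114}$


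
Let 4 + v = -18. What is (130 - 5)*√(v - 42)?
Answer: 1000*I ≈ 1000.0*I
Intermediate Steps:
v = -22 (v = -4 - 18 = -22)
(130 - 5)*√(v - 42) = (130 - 5)*√(-22 - 42) = 125*√(-64) = 125*(8*I) = 1000*I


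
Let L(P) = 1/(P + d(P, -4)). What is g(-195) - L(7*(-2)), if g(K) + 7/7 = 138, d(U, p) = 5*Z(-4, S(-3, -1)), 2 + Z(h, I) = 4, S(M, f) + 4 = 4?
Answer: 549/4 ≈ 137.25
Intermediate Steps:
S(M, f) = 0 (S(M, f) = -4 + 4 = 0)
Z(h, I) = 2 (Z(h, I) = -2 + 4 = 2)
d(U, p) = 10 (d(U, p) = 5*2 = 10)
g(K) = 137 (g(K) = -1 + 138 = 137)
L(P) = 1/(10 + P) (L(P) = 1/(P + 10) = 1/(10 + P))
g(-195) - L(7*(-2)) = 137 - 1/(10 + 7*(-2)) = 137 - 1/(10 - 14) = 137 - 1/(-4) = 137 - 1*(-1/4) = 137 + 1/4 = 549/4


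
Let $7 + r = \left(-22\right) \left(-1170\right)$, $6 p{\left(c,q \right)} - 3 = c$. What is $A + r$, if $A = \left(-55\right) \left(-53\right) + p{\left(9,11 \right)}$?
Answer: $28650$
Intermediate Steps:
$p{\left(c,q \right)} = \frac{1}{2} + \frac{c}{6}$
$r = 25733$ ($r = -7 - -25740 = -7 + 25740 = 25733$)
$A = 2917$ ($A = \left(-55\right) \left(-53\right) + \left(\frac{1}{2} + \frac{1}{6} \cdot 9\right) = 2915 + \left(\frac{1}{2} + \frac{3}{2}\right) = 2915 + 2 = 2917$)
$A + r = 2917 + 25733 = 28650$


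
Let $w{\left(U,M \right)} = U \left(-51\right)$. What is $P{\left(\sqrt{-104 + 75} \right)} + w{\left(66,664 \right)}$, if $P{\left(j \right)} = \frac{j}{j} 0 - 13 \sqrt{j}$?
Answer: $-3366 - 13 \sqrt[4]{29} \sqrt{i} \approx -3387.3 - 21.332 i$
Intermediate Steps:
$w{\left(U,M \right)} = - 51 U$
$P{\left(j \right)} = - 13 \sqrt{j}$ ($P{\left(j \right)} = 1 \cdot 0 - 13 \sqrt{j} = 0 - 13 \sqrt{j} = - 13 \sqrt{j}$)
$P{\left(\sqrt{-104 + 75} \right)} + w{\left(66,664 \right)} = - 13 \sqrt{\sqrt{-104 + 75}} - 3366 = - 13 \sqrt{\sqrt{-29}} - 3366 = - 13 \sqrt{i \sqrt{29}} - 3366 = - 13 \sqrt[4]{29} \sqrt{i} - 3366 = -3366 - 13 \sqrt[4]{29} \sqrt{i}$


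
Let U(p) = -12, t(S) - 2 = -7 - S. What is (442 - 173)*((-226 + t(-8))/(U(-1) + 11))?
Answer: 59987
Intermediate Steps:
t(S) = -5 - S (t(S) = 2 + (-7 - S) = -5 - S)
(442 - 173)*((-226 + t(-8))/(U(-1) + 11)) = (442 - 173)*((-226 + (-5 - 1*(-8)))/(-12 + 11)) = 269*((-226 + (-5 + 8))/(-1)) = 269*((-226 + 3)*(-1)) = 269*(-223*(-1)) = 269*223 = 59987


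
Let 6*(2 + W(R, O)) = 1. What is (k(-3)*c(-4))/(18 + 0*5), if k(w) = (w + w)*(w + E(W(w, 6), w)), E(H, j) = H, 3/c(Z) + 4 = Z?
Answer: -29/48 ≈ -0.60417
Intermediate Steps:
c(Z) = 3/(-4 + Z)
W(R, O) = -11/6 (W(R, O) = -2 + (⅙)*1 = -2 + ⅙ = -11/6)
k(w) = 2*w*(-11/6 + w) (k(w) = (w + w)*(w - 11/6) = (2*w)*(-11/6 + w) = 2*w*(-11/6 + w))
(k(-3)*c(-4))/(18 + 0*5) = (((⅓)*(-3)*(-11 + 6*(-3)))*(3/(-4 - 4)))/(18 + 0*5) = (((⅓)*(-3)*(-11 - 18))*(3/(-8)))/(18 + 0) = (((⅓)*(-3)*(-29))*(3*(-⅛)))/18 = (29*(-3/8))*(1/18) = -87/8*1/18 = -29/48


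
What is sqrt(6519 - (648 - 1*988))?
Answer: 19*sqrt(19) ≈ 82.819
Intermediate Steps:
sqrt(6519 - (648 - 1*988)) = sqrt(6519 - (648 - 988)) = sqrt(6519 - 1*(-340)) = sqrt(6519 + 340) = sqrt(6859) = 19*sqrt(19)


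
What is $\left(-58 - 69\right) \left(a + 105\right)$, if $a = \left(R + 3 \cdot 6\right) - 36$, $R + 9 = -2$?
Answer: $-9652$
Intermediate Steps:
$R = -11$ ($R = -9 - 2 = -11$)
$a = -29$ ($a = \left(-11 + 3 \cdot 6\right) - 36 = \left(-11 + 18\right) - 36 = 7 - 36 = -29$)
$\left(-58 - 69\right) \left(a + 105\right) = \left(-58 - 69\right) \left(-29 + 105\right) = \left(-127\right) 76 = -9652$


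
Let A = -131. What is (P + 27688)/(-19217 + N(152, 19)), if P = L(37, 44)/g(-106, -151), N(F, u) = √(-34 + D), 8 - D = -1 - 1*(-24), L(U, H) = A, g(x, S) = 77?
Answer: -3724333215/2585051966 - 2131845*I/4062224518 ≈ -1.4407 - 0.0005248*I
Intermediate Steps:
L(U, H) = -131
D = -15 (D = 8 - (-1 - 1*(-24)) = 8 - (-1 + 24) = 8 - 1*23 = 8 - 23 = -15)
N(F, u) = 7*I (N(F, u) = √(-34 - 15) = √(-49) = 7*I)
P = -131/77 ≈ -1.7013
(P + 27688)/(-19217 + N(152, 19)) = (-131/77 + 27688)/(-19217 + 7*I) = 2131845*((-19217 - 7*I)/369293138)/77 = 2131845*(-19217 - 7*I)/28435571626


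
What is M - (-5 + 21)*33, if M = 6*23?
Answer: -390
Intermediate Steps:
M = 138
M - (-5 + 21)*33 = 138 - (-5 + 21)*33 = 138 - 16*33 = 138 - 1*528 = 138 - 528 = -390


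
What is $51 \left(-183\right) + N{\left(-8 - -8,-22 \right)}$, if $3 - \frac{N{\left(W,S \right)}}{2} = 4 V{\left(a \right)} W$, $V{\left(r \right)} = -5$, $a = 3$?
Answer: $-9327$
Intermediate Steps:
$N{\left(W,S \right)} = 6 + 40 W$ ($N{\left(W,S \right)} = 6 - 2 \cdot 4 \left(-5\right) W = 6 - 2 \left(- 20 W\right) = 6 + 40 W$)
$51 \left(-183\right) + N{\left(-8 - -8,-22 \right)} = 51 \left(-183\right) + \left(6 + 40 \left(-8 - -8\right)\right) = -9333 + \left(6 + 40 \left(-8 + 8\right)\right) = -9333 + \left(6 + 40 \cdot 0\right) = -9333 + \left(6 + 0\right) = -9333 + 6 = -9327$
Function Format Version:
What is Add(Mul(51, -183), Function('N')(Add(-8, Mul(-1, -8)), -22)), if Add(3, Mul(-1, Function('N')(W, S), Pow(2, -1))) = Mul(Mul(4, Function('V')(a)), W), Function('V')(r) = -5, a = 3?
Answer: -9327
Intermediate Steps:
Function('N')(W, S) = Add(6, Mul(40, W)) (Function('N')(W, S) = Add(6, Mul(-2, Mul(Mul(4, -5), W))) = Add(6, Mul(-2, Mul(-20, W))) = Add(6, Mul(40, W)))
Add(Mul(51, -183), Function('N')(Add(-8, Mul(-1, -8)), -22)) = Add(Mul(51, -183), Add(6, Mul(40, Add(-8, Mul(-1, -8))))) = Add(-9333, Add(6, Mul(40, Add(-8, 8)))) = Add(-9333, Add(6, Mul(40, 0))) = Add(-9333, Add(6, 0)) = Add(-9333, 6) = -9327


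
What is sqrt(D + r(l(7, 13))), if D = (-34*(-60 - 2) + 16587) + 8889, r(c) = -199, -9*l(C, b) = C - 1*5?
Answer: sqrt(27385) ≈ 165.48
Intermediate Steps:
l(C, b) = 5/9 - C/9 (l(C, b) = -(C - 1*5)/9 = -(C - 5)/9 = -(-5 + C)/9 = 5/9 - C/9)
D = 27584 (D = (-34*(-62) + 16587) + 8889 = (2108 + 16587) + 8889 = 18695 + 8889 = 27584)
sqrt(D + r(l(7, 13))) = sqrt(27584 - 199) = sqrt(27385)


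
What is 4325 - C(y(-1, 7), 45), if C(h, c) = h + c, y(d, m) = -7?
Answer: 4287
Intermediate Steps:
C(h, c) = c + h
4325 - C(y(-1, 7), 45) = 4325 - (45 - 7) = 4325 - 1*38 = 4325 - 38 = 4287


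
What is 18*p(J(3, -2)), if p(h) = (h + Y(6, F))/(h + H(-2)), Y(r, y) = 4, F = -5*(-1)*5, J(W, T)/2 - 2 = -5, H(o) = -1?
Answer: 36/7 ≈ 5.1429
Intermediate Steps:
J(W, T) = -6 (J(W, T) = 4 + 2*(-5) = 4 - 10 = -6)
F = 25 (F = 5*5 = 25)
p(h) = (4 + h)/(-1 + h) (p(h) = (h + 4)/(h - 1) = (4 + h)/(-1 + h))
18*p(J(3, -2)) = 18*((4 - 6)/(-1 - 6)) = 18*(-2/(-7)) = 18*(-1/7*(-2)) = 18*(2/7) = 36/7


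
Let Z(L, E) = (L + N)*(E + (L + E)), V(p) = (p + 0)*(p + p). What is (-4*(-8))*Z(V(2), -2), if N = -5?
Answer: 384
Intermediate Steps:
V(p) = 2*p**2 (V(p) = p*(2*p) = 2*p**2)
Z(L, E) = (-5 + L)*(L + 2*E) (Z(L, E) = (L - 5)*(E + (L + E)) = (-5 + L)*(E + (E + L)) = (-5 + L)*(L + 2*E))
(-4*(-8))*Z(V(2), -2) = (-4*(-8))*((2*2**2)**2 - 10*(-2) - 10*2**2 + 2*(-2)*(2*2**2)) = 32*((2*4)**2 + 20 - 10*4 + 2*(-2)*(2*4)) = 32*(8**2 + 20 - 5*8 + 2*(-2)*8) = 32*(64 + 20 - 40 - 32) = 32*12 = 384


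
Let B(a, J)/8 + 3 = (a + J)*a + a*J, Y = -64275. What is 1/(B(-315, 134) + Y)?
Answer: 1/54141 ≈ 1.8470e-5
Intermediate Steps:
B(a, J) = -24 + 8*J*a + 8*a*(J + a) (B(a, J) = -24 + 8*((a + J)*a + a*J) = -24 + 8*((J + a)*a + J*a) = -24 + 8*(a*(J + a) + J*a) = -24 + 8*(J*a + a*(J + a)) = -24 + (8*J*a + 8*a*(J + a)) = -24 + 8*J*a + 8*a*(J + a))
1/(B(-315, 134) + Y) = 1/((-24 + 8*(-315)**2 + 16*134*(-315)) - 64275) = 1/((-24 + 8*99225 - 675360) - 64275) = 1/((-24 + 793800 - 675360) - 64275) = 1/(118416 - 64275) = 1/54141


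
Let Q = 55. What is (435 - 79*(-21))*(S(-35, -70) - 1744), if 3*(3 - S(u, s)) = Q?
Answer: -3684044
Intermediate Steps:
S(u, s) = -46/3 (S(u, s) = 3 - 1/3*55 = 3 - 55/3 = -46/3)
(435 - 79*(-21))*(S(-35, -70) - 1744) = (435 - 79*(-21))*(-46/3 - 1744) = (435 + 1659)*(-5278/3) = 2094*(-5278/3) = -3684044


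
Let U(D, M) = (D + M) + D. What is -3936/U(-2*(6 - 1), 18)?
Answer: 1968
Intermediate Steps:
U(D, M) = M + 2*D
-3936/U(-2*(6 - 1), 18) = -3936/(18 + 2*(-2*(6 - 1))) = -3936/(18 + 2*(-2*5)) = -3936/(18 + 2*(-10)) = -3936/(18 - 20) = -3936/(-2) = -3936*(-½) = 1968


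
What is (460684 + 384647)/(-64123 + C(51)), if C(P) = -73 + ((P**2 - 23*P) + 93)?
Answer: -845331/62675 ≈ -13.488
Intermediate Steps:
C(P) = 20 + P**2 - 23*P (C(P) = -73 + (93 + P**2 - 23*P) = 20 + P**2 - 23*P)
(460684 + 384647)/(-64123 + C(51)) = (460684 + 384647)/(-64123 + (20 + 51**2 - 23*51)) = 845331/(-64123 + (20 + 2601 - 1173)) = 845331/(-64123 + 1448) = 845331/(-62675) = 845331*(-1/62675) = -845331/62675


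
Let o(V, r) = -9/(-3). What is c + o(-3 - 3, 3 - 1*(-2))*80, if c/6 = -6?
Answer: 204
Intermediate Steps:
o(V, r) = 3 (o(V, r) = -9*(-⅓) = 3)
c = -36 (c = 6*(-6) = -36)
c + o(-3 - 3, 3 - 1*(-2))*80 = -36 + 3*80 = -36 + 240 = 204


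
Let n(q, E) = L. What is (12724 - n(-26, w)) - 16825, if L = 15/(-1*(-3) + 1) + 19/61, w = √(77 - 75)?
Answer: -1001635/244 ≈ -4105.1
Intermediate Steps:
w = √2 ≈ 1.4142
L = 991/244 (L = 15/(3 + 1) + 19*(1/61) = 15/4 + 19/61 = 991/244 ≈ 4.0615)
n(q, E) = 991/244
(12724 - n(-26, w)) - 16825 = (12724 - 1*991/244) - 16825 = (12724 - 991/244) - 16825 = 3103665/244 - 16825 = -1001635/244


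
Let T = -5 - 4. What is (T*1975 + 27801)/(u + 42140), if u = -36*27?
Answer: 5013/20584 ≈ 0.24354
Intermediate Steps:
T = -9
u = -972
(T*1975 + 27801)/(u + 42140) = (-9*1975 + 27801)/(-972 + 42140) = (-17775 + 27801)/41168 = 10026*(1/41168) = 5013/20584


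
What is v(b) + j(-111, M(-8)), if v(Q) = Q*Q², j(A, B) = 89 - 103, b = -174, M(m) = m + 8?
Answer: -5268038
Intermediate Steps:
M(m) = 8 + m
j(A, B) = -14
v(Q) = Q³
v(b) + j(-111, M(-8)) = (-174)³ - 14 = -5268024 - 14 = -5268038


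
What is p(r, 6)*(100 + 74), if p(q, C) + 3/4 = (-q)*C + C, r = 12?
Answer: -23229/2 ≈ -11615.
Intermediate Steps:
p(q, C) = -¾ + C - C*q (p(q, C) = -¾ + ((-q)*C + C) = -¾ + (-C*q + C) = -¾ + (C - C*q) = -¾ + C - C*q)
p(r, 6)*(100 + 74) = (-¾ + 6 - 1*6*12)*(100 + 74) = (-¾ + 6 - 72)*174 = -267/4*174 = -23229/2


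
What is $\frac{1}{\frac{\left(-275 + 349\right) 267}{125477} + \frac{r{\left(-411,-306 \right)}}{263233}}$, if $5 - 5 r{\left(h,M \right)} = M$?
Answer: $\frac{165148435705}{26043811417} \approx 6.3412$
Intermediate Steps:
$r{\left(h,M \right)} = 1 - \frac{M}{5}$
$\frac{1}{\frac{\left(-275 + 349\right) 267}{125477} + \frac{r{\left(-411,-306 \right)}}{263233}} = \frac{1}{\frac{\left(-275 + 349\right) 267}{125477} + \frac{1 - - \frac{306}{5}}{263233}} = \frac{1}{74 \cdot 267 \cdot \frac{1}{125477} + \left(1 + \frac{306}{5}\right) \frac{1}{263233}} = \frac{1}{19758 \cdot \frac{1}{125477} + \frac{311}{5} \cdot \frac{1}{263233}} = \frac{1}{\frac{19758}{125477} + \frac{311}{1316165}} = \frac{1}{\frac{26043811417}{165148435705}} = \frac{165148435705}{26043811417}$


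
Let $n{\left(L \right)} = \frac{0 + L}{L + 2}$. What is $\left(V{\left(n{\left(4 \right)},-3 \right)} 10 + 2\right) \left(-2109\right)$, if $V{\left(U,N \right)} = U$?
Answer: $-18278$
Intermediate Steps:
$n{\left(L \right)} = \frac{L}{2 + L}$
$\left(V{\left(n{\left(4 \right)},-3 \right)} 10 + 2\right) \left(-2109\right) = \left(\frac{4}{2 + 4} \cdot 10 + 2\right) \left(-2109\right) = \left(\frac{4}{6} \cdot 10 + 2\right) \left(-2109\right) = \left(4 \cdot \frac{1}{6} \cdot 10 + 2\right) \left(-2109\right) = \left(\frac{2}{3} \cdot 10 + 2\right) \left(-2109\right) = \left(\frac{20}{3} + 2\right) \left(-2109\right) = \frac{26}{3} \left(-2109\right) = -18278$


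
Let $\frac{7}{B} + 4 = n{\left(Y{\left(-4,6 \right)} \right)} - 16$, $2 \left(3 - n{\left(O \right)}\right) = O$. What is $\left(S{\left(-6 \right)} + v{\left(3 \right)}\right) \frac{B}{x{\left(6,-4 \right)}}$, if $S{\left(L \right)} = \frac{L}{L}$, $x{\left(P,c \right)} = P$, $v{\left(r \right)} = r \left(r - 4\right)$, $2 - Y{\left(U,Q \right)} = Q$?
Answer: $\frac{7}{45} \approx 0.15556$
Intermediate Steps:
$Y{\left(U,Q \right)} = 2 - Q$
$n{\left(O \right)} = 3 - \frac{O}{2}$
$v{\left(r \right)} = r \left(-4 + r\right)$
$B = - \frac{7}{15}$ ($B = \frac{7}{-4 - \left(13 + \frac{2 - 6}{2}\right)} = \frac{7}{-4 + \left(\left(3 - -2\right) - 16\right)} = \frac{7}{-4 + \left(\left(3 + 2\right) - 16\right)} = \frac{7}{-4 + \left(5 - 16\right)} = \frac{7}{-4 - 11} = \frac{7}{-15} = 7 \left(- \frac{1}{15}\right) = - \frac{7}{15} \approx -0.46667$)
$S{\left(L \right)} = 1$
$\left(S{\left(-6 \right)} + v{\left(3 \right)}\right) \frac{B}{x{\left(6,-4 \right)}} = \left(1 + 3 \left(-4 + 3\right)\right) \left(- \frac{7}{15 \cdot 6}\right) = \left(1 + 3 \left(-1\right)\right) \left(\left(- \frac{7}{15}\right) \frac{1}{6}\right) = \left(1 - 3\right) \left(- \frac{7}{90}\right) = \left(-2\right) \left(- \frac{7}{90}\right) = \frac{7}{45}$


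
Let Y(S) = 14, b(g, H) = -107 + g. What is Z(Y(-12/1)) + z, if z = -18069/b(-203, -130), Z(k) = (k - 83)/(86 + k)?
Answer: 178551/3100 ≈ 57.597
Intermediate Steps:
Z(k) = (-83 + k)/(86 + k)
z = 18069/310 (z = -18069/(-107 - 203) = -18069/(-310) = -18069*(-1/310) = 18069/310 ≈ 58.287)
Z(Y(-12/1)) + z = (-83 + 14)/(86 + 14) + 18069/310 = -69/100 + 18069/310 = 178551/3100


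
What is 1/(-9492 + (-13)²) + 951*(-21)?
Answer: -186189634/9323 ≈ -19971.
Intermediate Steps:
1/(-9492 + (-13)²) + 951*(-21) = 1/(-9492 + 169) - 19971 = 1/(-9323) - 19971 = -1/9323 - 19971 = -186189634/9323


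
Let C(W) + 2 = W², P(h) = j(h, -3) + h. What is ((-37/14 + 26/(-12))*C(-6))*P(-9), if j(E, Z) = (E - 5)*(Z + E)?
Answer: -182002/7 ≈ -26000.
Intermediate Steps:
j(E, Z) = (-5 + E)*(E + Z)
P(h) = 15 + h² - 7*h (P(h) = (h² - 5*h - 5*(-3) + h*(-3)) + h = (h² - 5*h + 15 - 3*h) + h = (15 + h² - 8*h) + h = 15 + h² - 7*h)
C(W) = -2 + W²
((-37/14 + 26/(-12))*C(-6))*P(-9) = ((-37/14 + 26/(-12))*(-2 + (-6)²))*(15 + (-9)² - 7*(-9)) = ((-37*1/14 + 26*(-1/12))*(-2 + 36))*(15 + 81 + 63) = ((-37/14 - 13/6)*34)*159 = -101/21*34*159 = -3434/21*159 = -182002/7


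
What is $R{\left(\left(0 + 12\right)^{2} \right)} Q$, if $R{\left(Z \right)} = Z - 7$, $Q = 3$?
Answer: $411$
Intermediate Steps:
$R{\left(Z \right)} = -7 + Z$ ($R{\left(Z \right)} = Z - 7 = -7 + Z$)
$R{\left(\left(0 + 12\right)^{2} \right)} Q = \left(-7 + \left(0 + 12\right)^{2}\right) 3 = \left(-7 + 12^{2}\right) 3 = \left(-7 + 144\right) 3 = 137 \cdot 3 = 411$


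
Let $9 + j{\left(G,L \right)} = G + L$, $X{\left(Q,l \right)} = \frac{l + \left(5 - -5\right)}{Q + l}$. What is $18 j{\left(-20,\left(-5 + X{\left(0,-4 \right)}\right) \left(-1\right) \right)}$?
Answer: $-405$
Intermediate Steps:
$X{\left(Q,l \right)} = \frac{10 + l}{Q + l}$ ($X{\left(Q,l \right)} = \frac{l + \left(5 + 5\right)}{Q + l} = \frac{l + 10}{Q + l} = \frac{10 + l}{Q + l}$)
$j{\left(G,L \right)} = -9 + G + L$ ($j{\left(G,L \right)} = -9 + \left(G + L\right) = -9 + G + L$)
$18 j{\left(-20,\left(-5 + X{\left(0,-4 \right)}\right) \left(-1\right) \right)} = 18 \left(-9 - 20 + \left(-5 + \frac{10 - 4}{0 - 4}\right) \left(-1\right)\right) = 18 \left(-9 - 20 + \left(-5 + \frac{1}{-4} \cdot 6\right) \left(-1\right)\right) = 18 \left(-9 - 20 + \left(-5 - \frac{3}{2}\right) \left(-1\right)\right) = 18 \left(-9 - 20 - - \frac{13}{2}\right) = 18 \left(-9 - 20 + \frac{13}{2}\right) = 18 \left(- \frac{45}{2}\right) = -405$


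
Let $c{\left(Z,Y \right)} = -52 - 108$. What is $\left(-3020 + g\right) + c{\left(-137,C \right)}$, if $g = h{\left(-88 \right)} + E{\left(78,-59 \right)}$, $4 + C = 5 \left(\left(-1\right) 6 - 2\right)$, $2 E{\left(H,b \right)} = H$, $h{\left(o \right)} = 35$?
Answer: $-3106$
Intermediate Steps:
$E{\left(H,b \right)} = \frac{H}{2}$
$C = -44$ ($C = -4 + 5 \left(\left(-1\right) 6 - 2\right) = -4 + 5 \left(-6 - 2\right) = -4 + 5 \left(-8\right) = -4 - 40 = -44$)
$g = 74$ ($g = 35 + \frac{1}{2} \cdot 78 = 35 + 39 = 74$)
$c{\left(Z,Y \right)} = -160$ ($c{\left(Z,Y \right)} = -52 - 108 = -160$)
$\left(-3020 + g\right) + c{\left(-137,C \right)} = \left(-3020 + 74\right) - 160 = -2946 - 160 = -3106$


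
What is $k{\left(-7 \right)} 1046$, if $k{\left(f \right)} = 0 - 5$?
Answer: $-5230$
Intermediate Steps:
$k{\left(f \right)} = -5$
$k{\left(-7 \right)} 1046 = \left(-5\right) 1046 = -5230$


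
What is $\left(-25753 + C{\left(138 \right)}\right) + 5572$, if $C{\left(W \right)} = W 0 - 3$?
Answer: $-20184$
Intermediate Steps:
$C{\left(W \right)} = -3$ ($C{\left(W \right)} = 0 - 3 = -3$)
$\left(-25753 + C{\left(138 \right)}\right) + 5572 = \left(-25753 - 3\right) + 5572 = -25756 + 5572 = -20184$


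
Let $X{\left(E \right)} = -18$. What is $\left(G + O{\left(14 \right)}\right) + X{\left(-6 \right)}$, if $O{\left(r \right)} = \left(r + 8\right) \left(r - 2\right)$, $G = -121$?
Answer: $125$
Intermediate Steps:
$O{\left(r \right)} = \left(-2 + r\right) \left(8 + r\right)$ ($O{\left(r \right)} = \left(8 + r\right) \left(-2 + r\right) = \left(-2 + r\right) \left(8 + r\right)$)
$\left(G + O{\left(14 \right)}\right) + X{\left(-6 \right)} = \left(-121 + \left(-16 + 14^{2} + 6 \cdot 14\right)\right) - 18 = \left(-121 + \left(-16 + 196 + 84\right)\right) - 18 = \left(-121 + 264\right) - 18 = 143 - 18 = 125$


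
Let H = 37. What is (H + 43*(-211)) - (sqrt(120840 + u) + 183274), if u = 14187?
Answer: -192310 - 9*sqrt(1667) ≈ -1.9268e+5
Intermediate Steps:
(H + 43*(-211)) - (sqrt(120840 + u) + 183274) = (37 + 43*(-211)) - (sqrt(120840 + 14187) + 183274) = (37 - 9073) - (sqrt(135027) + 183274) = -9036 - (9*sqrt(1667) + 183274) = -9036 - (183274 + 9*sqrt(1667)) = -9036 + (-183274 - 9*sqrt(1667)) = -192310 - 9*sqrt(1667)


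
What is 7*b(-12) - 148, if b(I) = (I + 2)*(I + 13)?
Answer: -218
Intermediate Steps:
b(I) = (2 + I)*(13 + I)
7*b(-12) - 148 = 7*(26 + (-12)² + 15*(-12)) - 148 = 7*(26 + 144 - 180) - 148 = 7*(-10) - 148 = -70 - 148 = -218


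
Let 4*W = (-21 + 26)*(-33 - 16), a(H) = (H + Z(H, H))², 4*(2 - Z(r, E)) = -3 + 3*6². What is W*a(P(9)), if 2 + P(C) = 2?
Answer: -2305205/64 ≈ -36019.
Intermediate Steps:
P(C) = 0 (P(C) = -2 + 2 = 0)
Z(r, E) = -97/4 (Z(r, E) = 2 - (-3 + 3*6²)/4 = 2 - (-3 + 3*36)/4 = 2 - (-3 + 108)/4 = 2 - ¼*105 = 2 - 105/4 = -97/4)
a(H) = (-97/4 + H)² (a(H) = (H - 97/4)² = (-97/4 + H)²)
W = -245/4 (W = ((-21 + 26)*(-33 - 16))/4 = (5*(-49))/4 = (¼)*(-245) = -245/4 ≈ -61.250)
W*a(P(9)) = -245*(-97 + 4*0)²/64 = -245*(-97 + 0)²/64 = -245*(-97)²/64 = -245*9409/64 = -245/4*9409/16 = -2305205/64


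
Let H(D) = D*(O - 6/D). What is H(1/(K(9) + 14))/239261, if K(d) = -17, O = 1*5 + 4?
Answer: -9/239261 ≈ -3.7616e-5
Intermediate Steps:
O = 9 (O = 5 + 4 = 9)
H(D) = D*(9 - 6/D)
H(1/(K(9) + 14))/239261 = (-6 + 9/(-17 + 14))/239261 = (-6 + 9/(-3))*(1/239261) = (-6 + 9*(-⅓))*(1/239261) = (-6 - 3)*(1/239261) = -9*1/239261 = -9/239261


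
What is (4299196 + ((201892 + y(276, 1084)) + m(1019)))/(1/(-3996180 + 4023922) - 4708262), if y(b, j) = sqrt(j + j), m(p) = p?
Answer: -124897452394/130616604403 - 55484*sqrt(542)/130616604403 ≈ -0.95622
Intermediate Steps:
y(b, j) = sqrt(2)*sqrt(j) (y(b, j) = sqrt(2*j) = sqrt(2)*sqrt(j))
(4299196 + ((201892 + y(276, 1084)) + m(1019)))/(1/(-3996180 + 4023922) - 4708262) = (4299196 + ((201892 + sqrt(2)*sqrt(1084)) + 1019))/(1/(-3996180 + 4023922) - 4708262) = (4299196 + ((201892 + sqrt(2)*(2*sqrt(271))) + 1019))/(1/27742 - 4708262) = (4299196 + ((201892 + 2*sqrt(542)) + 1019))/(1/27742 - 4708262) = (4299196 + (202911 + 2*sqrt(542)))/(-130616604403/27742) = (4502107 + 2*sqrt(542))*(-27742/130616604403) = -124897452394/130616604403 - 55484*sqrt(542)/130616604403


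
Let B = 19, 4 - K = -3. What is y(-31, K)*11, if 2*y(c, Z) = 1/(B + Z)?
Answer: 11/52 ≈ 0.21154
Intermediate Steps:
K = 7 (K = 4 - 1*(-3) = 4 + 3 = 7)
y(c, Z) = 1/(2*(19 + Z))
y(-31, K)*11 = (1/(2*(19 + 7)))*11 = ((1/2)/26)*11 = ((1/2)*(1/26))*11 = (1/52)*11 = 11/52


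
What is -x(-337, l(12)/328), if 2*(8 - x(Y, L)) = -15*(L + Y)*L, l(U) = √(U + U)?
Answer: -215213/26896 + 5055*√6/328 ≈ 29.749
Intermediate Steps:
l(U) = √2*√U (l(U) = √(2*U) = √2*√U)
x(Y, L) = 8 + 15*L*(L + Y)/2 (x(Y, L) = 8 - (-15)*(L + Y)*L/2 = 8 - (-15)*L*(L + Y)/2 = 8 + 15*L*(L + Y)/2)
-x(-337, l(12)/328) = -(8 + 15*((√2*√12)/328)²/2 + (15/2)*((√2*√12)/328)*(-337)) = -(8 + 15*((√2*(2*√3))*(1/328))²/2 + (15/2)*((√2*(2*√3))*(1/328))*(-337)) = -(8 + 15*((2*√6)*(1/328))²/2 + (15/2)*((2*√6)*(1/328))*(-337)) = -(8 + 15*(√6/164)²/2 + (15/2)*(√6/164)*(-337)) = -(8 + (15/2)*(3/13448) - 5055*√6/328) = -(8 + 45/26896 - 5055*√6/328) = -(215213/26896 - 5055*√6/328) = -215213/26896 + 5055*√6/328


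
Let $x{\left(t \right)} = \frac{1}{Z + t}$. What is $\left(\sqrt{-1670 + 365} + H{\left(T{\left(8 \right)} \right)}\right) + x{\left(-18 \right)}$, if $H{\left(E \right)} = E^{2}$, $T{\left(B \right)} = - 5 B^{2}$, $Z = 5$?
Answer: $\frac{1331199}{13} + 3 i \sqrt{145} \approx 1.024 \cdot 10^{5} + 36.125 i$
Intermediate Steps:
$x{\left(t \right)} = \frac{1}{5 + t}$
$\left(\sqrt{-1670 + 365} + H{\left(T{\left(8 \right)} \right)}\right) + x{\left(-18 \right)} = \left(\sqrt{-1670 + 365} + \left(- 5 \cdot 8^{2}\right)^{2}\right) + \frac{1}{5 - 18} = \left(\sqrt{-1305} + \left(\left(-5\right) 64\right)^{2}\right) + \frac{1}{-13} = \left(3 i \sqrt{145} + \left(-320\right)^{2}\right) - \frac{1}{13} = \left(3 i \sqrt{145} + 102400\right) - \frac{1}{13} = \left(102400 + 3 i \sqrt{145}\right) - \frac{1}{13} = \frac{1331199}{13} + 3 i \sqrt{145}$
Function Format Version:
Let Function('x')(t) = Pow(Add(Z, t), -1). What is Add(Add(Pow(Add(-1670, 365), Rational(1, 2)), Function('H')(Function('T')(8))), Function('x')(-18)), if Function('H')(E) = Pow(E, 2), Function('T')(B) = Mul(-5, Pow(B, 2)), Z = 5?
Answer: Add(Rational(1331199, 13), Mul(3, I, Pow(145, Rational(1, 2)))) ≈ Add(1.0240e+5, Mul(36.125, I))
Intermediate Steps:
Function('x')(t) = Pow(Add(5, t), -1)
Add(Add(Pow(Add(-1670, 365), Rational(1, 2)), Function('H')(Function('T')(8))), Function('x')(-18)) = Add(Add(Pow(Add(-1670, 365), Rational(1, 2)), Pow(Mul(-5, Pow(8, 2)), 2)), Pow(Add(5, -18), -1)) = Add(Add(Pow(-1305, Rational(1, 2)), Pow(Mul(-5, 64), 2)), Pow(-13, -1)) = Add(Add(Mul(3, I, Pow(145, Rational(1, 2))), Pow(-320, 2)), Rational(-1, 13)) = Add(Add(Mul(3, I, Pow(145, Rational(1, 2))), 102400), Rational(-1, 13)) = Add(Add(102400, Mul(3, I, Pow(145, Rational(1, 2)))), Rational(-1, 13)) = Add(Rational(1331199, 13), Mul(3, I, Pow(145, Rational(1, 2))))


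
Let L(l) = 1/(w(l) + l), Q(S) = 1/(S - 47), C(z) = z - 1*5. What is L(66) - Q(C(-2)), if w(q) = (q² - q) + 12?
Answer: 737/39312 ≈ 0.018747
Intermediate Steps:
C(z) = -5 + z (C(z) = z - 5 = -5 + z)
Q(S) = 1/(-47 + S)
w(q) = 12 + q² - q
L(l) = 1/(12 + l²) (L(l) = 1/((12 + l² - l) + l) = 1/(12 + l²))
L(66) - Q(C(-2)) = 1/(12 + 66²) - 1/(-47 + (-5 - 2)) = 1/(12 + 4356) - 1/(-47 - 7) = 1/4368 - 1/(-54) = 1/4368 - 1*(-1/54) = 1/4368 + 1/54 = 737/39312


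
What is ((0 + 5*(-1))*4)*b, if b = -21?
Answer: 420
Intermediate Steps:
((0 + 5*(-1))*4)*b = ((0 + 5*(-1))*4)*(-21) = ((0 - 5)*4)*(-21) = -5*4*(-21) = -20*(-21) = 420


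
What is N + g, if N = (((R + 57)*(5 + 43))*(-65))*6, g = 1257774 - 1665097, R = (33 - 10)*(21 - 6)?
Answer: -7932763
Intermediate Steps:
R = 345 (R = 23*15 = 345)
g = -407323
N = -7525440 (N = (((345 + 57)*(5 + 43))*(-65))*6 = ((402*48)*(-65))*6 = (19296*(-65))*6 = -1254240*6 = -7525440)
N + g = -7525440 - 407323 = -7932763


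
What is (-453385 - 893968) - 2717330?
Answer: -4064683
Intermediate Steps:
(-453385 - 893968) - 2717330 = -1347353 - 2717330 = -4064683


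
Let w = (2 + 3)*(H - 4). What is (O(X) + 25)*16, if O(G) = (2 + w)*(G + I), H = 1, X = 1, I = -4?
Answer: 1024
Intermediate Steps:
w = -15 (w = (2 + 3)*(1 - 4) = 5*(-3) = -15)
O(G) = 52 - 13*G (O(G) = (2 - 15)*(G - 4) = -13*(-4 + G) = 52 - 13*G)
(O(X) + 25)*16 = ((52 - 13*1) + 25)*16 = ((52 - 13) + 25)*16 = (39 + 25)*16 = 64*16 = 1024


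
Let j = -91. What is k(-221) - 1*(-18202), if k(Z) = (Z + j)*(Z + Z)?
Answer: 156106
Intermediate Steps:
k(Z) = 2*Z*(-91 + Z) (k(Z) = (Z - 91)*(Z + Z) = (-91 + Z)*(2*Z) = 2*Z*(-91 + Z))
k(-221) - 1*(-18202) = 2*(-221)*(-91 - 221) - 1*(-18202) = 2*(-221)*(-312) + 18202 = 137904 + 18202 = 156106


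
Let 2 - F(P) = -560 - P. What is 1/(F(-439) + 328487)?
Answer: 1/328610 ≈ 3.0431e-6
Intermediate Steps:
F(P) = 562 + P (F(P) = 2 - (-560 - P) = 2 + (560 + P) = 562 + P)
1/(F(-439) + 328487) = 1/((562 - 439) + 328487) = 1/(123 + 328487) = 1/328610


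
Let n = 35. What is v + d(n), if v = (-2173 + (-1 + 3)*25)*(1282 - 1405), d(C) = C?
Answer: 261164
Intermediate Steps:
v = 261129 (v = (-2173 + 2*25)*(-123) = (-2173 + 50)*(-123) = -2123*(-123) = 261129)
v + d(n) = 261129 + 35 = 261164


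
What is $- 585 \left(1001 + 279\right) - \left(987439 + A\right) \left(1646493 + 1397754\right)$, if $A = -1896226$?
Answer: $2766571349589$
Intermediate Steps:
$- 585 \left(1001 + 279\right) - \left(987439 + A\right) \left(1646493 + 1397754\right) = - 585 \left(1001 + 279\right) - \left(987439 - 1896226\right) \left(1646493 + 1397754\right) = \left(-585\right) 1280 - \left(-908787\right) 3044247 = -748800 - -2766572098389 = -748800 + 2766572098389 = 2766571349589$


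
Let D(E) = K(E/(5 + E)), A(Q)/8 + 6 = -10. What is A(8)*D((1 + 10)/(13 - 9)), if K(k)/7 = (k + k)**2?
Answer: -433664/961 ≈ -451.26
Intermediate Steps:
A(Q) = -128 (A(Q) = -48 + 8*(-10) = -48 - 80 = -128)
K(k) = 28*k**2 (K(k) = 7*(k + k)**2 = 7*(2*k)**2 = 7*(4*k**2) = 28*k**2)
D(E) = 28*E**2/(5 + E)**2 (D(E) = 28*(E/(5 + E))**2 = 28*(E**2/(5 + E)**2) = 28*E**2/(5 + E)**2)
A(8)*D((1 + 10)/(13 - 9)) = -3584*((1 + 10)/(13 - 9))**2/(5 + (1 + 10)/(13 - 9))**2 = -3584*(11/4)**2/(5 + 11/4)**2 = -3584*121/(16*(31/4)**2) = -3584*121*16/(16*961) = -128*3388/961 = -433664/961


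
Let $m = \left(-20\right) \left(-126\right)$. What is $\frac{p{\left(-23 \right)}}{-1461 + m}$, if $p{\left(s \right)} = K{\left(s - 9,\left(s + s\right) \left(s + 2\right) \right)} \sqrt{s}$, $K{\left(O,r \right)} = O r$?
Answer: $- \frac{10304 i \sqrt{23}}{353} \approx - 139.99 i$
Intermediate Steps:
$m = 2520$
$p{\left(s \right)} = 2 s^{\frac{3}{2}} \left(-9 + s\right) \left(2 + s\right)$ ($p{\left(s \right)} = \left(s - 9\right) \left(s + s\right) \left(s + 2\right) \sqrt{s} = \left(-9 + s\right) 2 s \left(2 + s\right) \sqrt{s} = 2 s \left(-9 + s\right) \left(2 + s\right) \sqrt{s} = 2 s^{\frac{3}{2}} \left(-9 + s\right) \left(2 + s\right)$)
$\frac{p{\left(-23 \right)}}{-1461 + m} = \frac{2 \left(-23\right)^{\frac{3}{2}} \left(-9 - 23\right) \left(2 - 23\right)}{-1461 + 2520} = \frac{2 \left(- 23 i \sqrt{23}\right) \left(-32\right) \left(-21\right)}{1059} = - 30912 i \sqrt{23} \cdot \frac{1}{1059} = - \frac{10304 i \sqrt{23}}{353}$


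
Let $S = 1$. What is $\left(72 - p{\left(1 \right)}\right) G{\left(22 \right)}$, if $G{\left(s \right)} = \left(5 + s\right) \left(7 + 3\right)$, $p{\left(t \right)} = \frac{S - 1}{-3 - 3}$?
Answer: $19440$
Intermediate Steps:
$p{\left(t \right)} = 0$ ($p{\left(t \right)} = \frac{1 - 1}{-3 - 3} = \frac{0}{-6} = 0 \left(- \frac{1}{6}\right) = 0$)
$G{\left(s \right)} = 50 + 10 s$ ($G{\left(s \right)} = \left(5 + s\right) 10 = 50 + 10 s$)
$\left(72 - p{\left(1 \right)}\right) G{\left(22 \right)} = \left(72 - 0\right) \left(50 + 10 \cdot 22\right) = \left(72 + 0\right) \left(50 + 220\right) = 72 \cdot 270 = 19440$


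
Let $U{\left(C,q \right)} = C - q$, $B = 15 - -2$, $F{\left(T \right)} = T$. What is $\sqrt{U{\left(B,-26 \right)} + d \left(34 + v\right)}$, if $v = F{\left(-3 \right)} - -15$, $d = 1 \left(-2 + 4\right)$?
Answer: $3 \sqrt{15} \approx 11.619$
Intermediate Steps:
$B = 17$ ($B = 15 + 2 = 17$)
$d = 2$ ($d = 1 \cdot 2 = 2$)
$v = 12$ ($v = -3 - -15 = -3 + 15 = 12$)
$\sqrt{U{\left(B,-26 \right)} + d \left(34 + v\right)} = \sqrt{\left(17 - -26\right) + 2 \left(34 + 12\right)} = \sqrt{\left(17 + 26\right) + 2 \cdot 46} = \sqrt{43 + 92} = \sqrt{135} = 3 \sqrt{15}$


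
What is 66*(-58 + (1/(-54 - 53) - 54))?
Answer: -791010/107 ≈ -7392.6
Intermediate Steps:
66*(-58 + (1/(-54 - 53) - 54)) = 66*(-58 + (1/(-107) - 54)) = 66*(-58 + (-1/107 - 54)) = 66*(-58 - 5779/107) = 66*(-11985/107) = -791010/107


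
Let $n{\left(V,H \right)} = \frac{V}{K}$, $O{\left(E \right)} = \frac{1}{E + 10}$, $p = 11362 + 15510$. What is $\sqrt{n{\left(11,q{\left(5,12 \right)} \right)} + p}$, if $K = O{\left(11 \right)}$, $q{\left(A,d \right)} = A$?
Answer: $\sqrt{27103} \approx 164.63$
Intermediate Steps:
$p = 26872$
$O{\left(E \right)} = \frac{1}{10 + E}$
$K = \frac{1}{21}$ ($K = \frac{1}{10 + 11} = \frac{1}{21} \approx 0.047619$)
$n{\left(V,H \right)} = 21 V$ ($n{\left(V,H \right)} = V \frac{1}{\frac{1}{21}} = V 21 = 21 V$)
$\sqrt{n{\left(11,q{\left(5,12 \right)} \right)} + p} = \sqrt{21 \cdot 11 + 26872} = \sqrt{231 + 26872} = \sqrt{27103}$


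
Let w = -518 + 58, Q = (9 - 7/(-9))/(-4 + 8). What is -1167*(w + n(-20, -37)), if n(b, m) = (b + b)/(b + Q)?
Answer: 42198720/79 ≈ 5.3416e+5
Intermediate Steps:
Q = 22/9 (Q = (9 - 7*(-⅑))/4 = (9 + 7/9)*(¼) = (88/9)*(¼) = 22/9 ≈ 2.4444)
w = -460
n(b, m) = 2*b/(22/9 + b) (n(b, m) = (b + b)/(b + 22/9) = (2*b)/(22/9 + b) = 2*b/(22/9 + b))
-1167*(w + n(-20, -37)) = -1167*(-460 + 18*(-20)/(22 + 9*(-20))) = -1167*(-460 + 18*(-20)/(22 - 180)) = -1167*(-460 + 18*(-20)/(-158)) = -1167*(-460 + 18*(-20)*(-1/158)) = -1167*(-460 + 180/79) = -1167*(-36160/79) = 42198720/79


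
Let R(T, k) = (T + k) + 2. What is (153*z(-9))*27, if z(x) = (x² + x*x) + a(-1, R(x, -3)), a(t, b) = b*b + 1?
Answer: 1086453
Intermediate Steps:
R(T, k) = 2 + T + k
a(t, b) = 1 + b² (a(t, b) = b² + 1 = 1 + b²)
z(x) = 1 + (-1 + x)² + 2*x² (z(x) = (x² + x*x) + (1 + (2 + x - 3)²) = (x² + x²) + (1 + (-1 + x)²) = 2*x² + (1 + (-1 + x)²) = 1 + (-1 + x)² + 2*x²)
(153*z(-9))*27 = (153*(2 - 2*(-9) + 3*(-9)²))*27 = (153*(2 + 18 + 3*81))*27 = (153*(2 + 18 + 243))*27 = (153*263)*27 = 40239*27 = 1086453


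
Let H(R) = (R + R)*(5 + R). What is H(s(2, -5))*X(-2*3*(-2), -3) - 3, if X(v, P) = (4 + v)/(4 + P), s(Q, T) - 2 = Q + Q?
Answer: 2109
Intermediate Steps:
s(Q, T) = 2 + 2*Q (s(Q, T) = 2 + (Q + Q) = 2 + 2*Q)
X(v, P) = (4 + v)/(4 + P)
H(R) = 2*R*(5 + R) (H(R) = (2*R)*(5 + R) = 2*R*(5 + R))
H(s(2, -5))*X(-2*3*(-2), -3) - 3 = (2*(2 + 2*2)*(5 + (2 + 2*2)))*((4 - 2*3*(-2))/(4 - 3)) - 3 = (2*(2 + 4)*(5 + (2 + 4)))*((4 - 6*(-2))/1) - 3 = (2*6*(5 + 6))*(1*(4 + 12)) - 3 = (2*6*11)*(1*16) - 3 = 132*16 - 3 = 2112 - 3 = 2109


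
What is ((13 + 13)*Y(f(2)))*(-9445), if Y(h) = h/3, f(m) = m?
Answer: -491140/3 ≈ -1.6371e+5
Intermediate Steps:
Y(h) = h/3 (Y(h) = h*(⅓) = h/3)
((13 + 13)*Y(f(2)))*(-9445) = ((13 + 13)*((⅓)*2))*(-9445) = (26*(⅔))*(-9445) = (52/3)*(-9445) = -491140/3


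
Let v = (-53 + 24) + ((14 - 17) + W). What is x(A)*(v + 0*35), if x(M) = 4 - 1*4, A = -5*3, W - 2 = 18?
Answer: 0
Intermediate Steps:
W = 20 (W = 2 + 18 = 20)
A = -15
x(M) = 0 (x(M) = 4 - 4 = 0)
v = -12 (v = (-53 + 24) + ((14 - 17) + 20) = -29 + (-3 + 20) = -29 + 17 = -12)
x(A)*(v + 0*35) = 0*(-12 + 0*35) = 0*(-12 + 0) = 0*(-12) = 0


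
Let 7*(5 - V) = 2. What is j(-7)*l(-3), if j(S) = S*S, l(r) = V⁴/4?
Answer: 1185921/196 ≈ 6050.6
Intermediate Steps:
V = 33/7 (V = 5 - ⅐*2 = 5 - 2/7 = 33/7 ≈ 4.7143)
l(r) = 1185921/9604 (l(r) = (33/7)⁴/4 = (1185921/2401)*(¼) = 1185921/9604)
j(S) = S²
j(-7)*l(-3) = (-7)²*(1185921/9604) = 49*(1185921/9604) = 1185921/196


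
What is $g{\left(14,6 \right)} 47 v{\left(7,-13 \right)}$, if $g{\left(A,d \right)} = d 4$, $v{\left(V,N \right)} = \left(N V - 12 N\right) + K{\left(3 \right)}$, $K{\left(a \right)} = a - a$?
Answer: $73320$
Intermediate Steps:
$K{\left(a \right)} = 0$
$v{\left(V,N \right)} = - 12 N + N V$ ($v{\left(V,N \right)} = \left(N V - 12 N\right) + 0 = \left(- 12 N + N V\right) + 0 = - 12 N + N V$)
$g{\left(A,d \right)} = 4 d$
$g{\left(14,6 \right)} 47 v{\left(7,-13 \right)} = 4 \cdot 6 \cdot 47 \left(- 13 \left(-12 + 7\right)\right) = 24 \cdot 47 \left(\left(-13\right) \left(-5\right)\right) = 1128 \cdot 65 = 73320$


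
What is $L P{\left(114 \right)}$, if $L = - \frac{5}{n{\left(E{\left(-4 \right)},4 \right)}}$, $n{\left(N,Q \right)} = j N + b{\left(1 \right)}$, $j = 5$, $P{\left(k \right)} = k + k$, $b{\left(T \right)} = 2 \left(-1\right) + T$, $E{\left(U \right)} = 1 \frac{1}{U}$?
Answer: $\frac{1520}{3} \approx 506.67$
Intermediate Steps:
$E{\left(U \right)} = \frac{1}{U}$
$b{\left(T \right)} = -2 + T$
$P{\left(k \right)} = 2 k$
$n{\left(N,Q \right)} = -1 + 5 N$ ($n{\left(N,Q \right)} = 5 N + \left(-2 + 1\right) = 5 N - 1 = -1 + 5 N$)
$L = \frac{20}{9}$ ($L = - \frac{5}{-1 + \frac{5}{-4}} = - \frac{5}{-1 + 5 \left(- \frac{1}{4}\right)} = - \frac{5}{-1 - \frac{5}{4}} = - \frac{5}{- \frac{9}{4}} = \left(-5\right) \left(- \frac{4}{9}\right) = \frac{20}{9} \approx 2.2222$)
$L P{\left(114 \right)} = \frac{20 \cdot 2 \cdot 114}{9} = \frac{20}{9} \cdot 228 = \frac{1520}{3}$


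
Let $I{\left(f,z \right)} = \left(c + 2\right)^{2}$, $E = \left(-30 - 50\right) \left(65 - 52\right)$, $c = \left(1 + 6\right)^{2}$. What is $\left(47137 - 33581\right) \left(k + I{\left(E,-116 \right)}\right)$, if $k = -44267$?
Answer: $-564824296$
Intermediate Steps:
$c = 49$ ($c = 7^{2} = 49$)
$E = -1040$ ($E = \left(-80\right) 13 = -1040$)
$I{\left(f,z \right)} = 2601$ ($I{\left(f,z \right)} = \left(49 + 2\right)^{2} = 51^{2} = 2601$)
$\left(47137 - 33581\right) \left(k + I{\left(E,-116 \right)}\right) = \left(47137 - 33581\right) \left(-44267 + 2601\right) = 13556 \left(-41666\right) = -564824296$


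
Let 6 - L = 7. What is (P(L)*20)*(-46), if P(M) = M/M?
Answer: -920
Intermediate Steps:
L = -1 (L = 6 - 1*7 = 6 - 7 = -1)
P(M) = 1
(P(L)*20)*(-46) = (1*20)*(-46) = 20*(-46) = -920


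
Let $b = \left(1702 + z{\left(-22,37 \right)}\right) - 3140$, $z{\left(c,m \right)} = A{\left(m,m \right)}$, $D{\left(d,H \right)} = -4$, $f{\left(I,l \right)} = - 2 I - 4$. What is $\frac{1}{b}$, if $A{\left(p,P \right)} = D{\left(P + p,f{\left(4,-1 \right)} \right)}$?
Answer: $- \frac{1}{1442} \approx -0.00069348$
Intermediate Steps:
$f{\left(I,l \right)} = -4 - 2 I$
$A{\left(p,P \right)} = -4$
$z{\left(c,m \right)} = -4$
$b = -1442$ ($b = \left(1702 - 4\right) - 3140 = 1698 - 3140 = -1442$)
$\frac{1}{b} = \frac{1}{-1442} = - \frac{1}{1442}$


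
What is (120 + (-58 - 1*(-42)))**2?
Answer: 10816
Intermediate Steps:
(120 + (-58 - 1*(-42)))**2 = (120 + (-58 + 42))**2 = (120 - 16)**2 = 104**2 = 10816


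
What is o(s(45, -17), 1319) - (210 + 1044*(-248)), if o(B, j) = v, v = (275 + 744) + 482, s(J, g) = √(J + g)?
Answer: 260203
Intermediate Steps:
v = 1501 (v = 1019 + 482 = 1501)
o(B, j) = 1501
o(s(45, -17), 1319) - (210 + 1044*(-248)) = 1501 - (210 + 1044*(-248)) = 1501 - (210 - 258912) = 1501 - 1*(-258702) = 1501 + 258702 = 260203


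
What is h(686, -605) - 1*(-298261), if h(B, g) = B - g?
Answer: 299552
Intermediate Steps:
h(686, -605) - 1*(-298261) = (686 - 1*(-605)) - 1*(-298261) = (686 + 605) + 298261 = 1291 + 298261 = 299552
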